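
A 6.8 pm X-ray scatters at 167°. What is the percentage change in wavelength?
70.4476%

Calculate the Compton shift:
Δλ = λ_C(1 - cos(167°))
Δλ = 2.4263 × (1 - cos(167°))
Δλ = 2.4263 × 1.9744
Δλ = 4.7904 pm

Percentage change:
(Δλ/λ₀) × 100 = (4.7904/6.8) × 100
= 70.4476%

(Intermediate values are shown rounded; full precision is carried through to the final answer.)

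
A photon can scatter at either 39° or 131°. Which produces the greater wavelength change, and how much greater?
131° produces the larger shift by a factor of 7.431

Calculate both shifts using Δλ = λ_C(1 - cos θ):

For θ₁ = 39°:
Δλ₁ = 2.4263 × (1 - cos(39°))
Δλ₁ = 2.4263 × 0.2229
Δλ₁ = 0.5407 pm

For θ₂ = 131°:
Δλ₂ = 2.4263 × (1 - cos(131°))
Δλ₂ = 2.4263 × 1.6561
Δλ₂ = 4.0181 pm

The 131° angle produces the larger shift.
Ratio: 4.0181/0.5407 = 7.431

(Intermediate values are shown rounded; full precision is carried through to the final answer.)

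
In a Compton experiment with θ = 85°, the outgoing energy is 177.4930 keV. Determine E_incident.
259.9000 keV

Convert final energy to wavelength (hc ≈ 1239.842 keV·pm):
λ' = hc/E' = 1239.842 / 177.4930 = 6.9853 pm

Calculate the Compton shift:
Δλ = λ_C(1 - cos(85°))
Δλ = 2.4263 × (1 - cos(85°))
Δλ = 2.2148 pm

Initial wavelength:
λ = λ' - Δλ = 6.9853 - 2.2148 = 4.7705 pm

Initial energy:
E = hc/λ = 1239.842 / 4.7705 = 259.9000 keV

(Intermediate values are shown rounded; full precision is carried through to the final answer.)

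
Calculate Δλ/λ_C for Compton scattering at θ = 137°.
1.7314 λ_C

The Compton shift formula is:
Δλ = λ_C(1 - cos θ)

Dividing both sides by λ_C:
Δλ/λ_C = 1 - cos θ

For θ = 137°:
Δλ/λ_C = 1 - cos(137°)
Δλ/λ_C = 1 - -0.7314
Δλ/λ_C = 1.7314

This means the shift is 1.7314 × λ_C = 4.2008 pm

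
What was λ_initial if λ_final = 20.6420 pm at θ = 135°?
16.5000 pm

From λ' = λ + Δλ, we have λ = λ' - Δλ

First calculate the Compton shift:
Δλ = λ_C(1 - cos θ)
Δλ = 2.4263 × (1 - cos(135°))
Δλ = 2.4263 × 1.7071
Δλ = 4.1420 pm

Initial wavelength:
λ = λ' - Δλ
λ = 20.6420 - 4.1420
λ = 16.5000 pm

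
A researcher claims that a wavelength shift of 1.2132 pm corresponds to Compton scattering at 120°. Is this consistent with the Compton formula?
No, inconsistent

Calculate the expected shift for θ = 120°:

Δλ_expected = λ_C(1 - cos(120°))
Δλ_expected = 2.4263 × (1 - cos(120°))
Δλ_expected = 2.4263 × 1.5000
Δλ_expected = 3.6395 pm

Given shift: 1.2132 pm
Expected shift: 3.6395 pm
Difference: 2.4263 pm

The values do not match. The given shift corresponds to θ ≈ 60.0°, not 120°.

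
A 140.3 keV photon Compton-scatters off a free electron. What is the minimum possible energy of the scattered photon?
90.5675 keV (at θ = 180°)

The scattered photon has minimum energy when its wavelength is maximum, i.e., when the Compton shift Δλ = λ_C(1 − cos θ) is maximum. This occurs at θ = 180° (backscattering), giving Δλ_max = 2λ_C = 4.8526 pm.

Initial wavelength: λ₀ = hc/E₀ = 8.8371 pm
Maximum final wavelength: λ'_max = λ₀ + 2λ_C = 8.8371 + 4.8526 = 13.6897 pm
Minimum final energy: E'_min = hc/λ'_max = 90.5675 keV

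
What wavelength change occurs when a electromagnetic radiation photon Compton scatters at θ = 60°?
1.2132 pm

Using the Compton scattering formula:
Δλ = λ_C(1 - cos θ)

where λ_C = h/(m_e·c) ≈ 2.4263 pm is the Compton wavelength of an electron.

For θ = 60°:
cos(60°) = 0.5000
1 - cos(60°) = 0.5000

Δλ = 2.4263 × 0.5000
Δλ = 1.2132 pm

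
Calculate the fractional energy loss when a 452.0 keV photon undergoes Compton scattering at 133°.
0.5980 (or 59.80%)

Calculate initial and final photon energies:

Initial: E₀ = 452.0 keV → λ₀ = 2.7430 pm
Compton shift: Δλ = 4.0810 pm
Final wavelength: λ' = 6.8241 pm
Final energy: E' = 181.6868 keV

Fractional energy loss:
(E₀ - E')/E₀ = (452.0000 - 181.6868)/452.0000
= 270.3132/452.0000
= 0.5980
= 59.80%

(Intermediate values are shown rounded; full precision is carried through to the final answer.)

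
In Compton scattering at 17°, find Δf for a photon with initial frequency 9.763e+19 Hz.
3.258e+18 Hz (decrease)

Convert frequency to wavelength (c = 299792458 m/s):
λ₀ = c/f₀ = 299792458/9.763e+19 = 3.0707002e-12 m = 3.0707 pm

Calculate Compton shift:
Δλ = λ_C(1 - cos(17°)) = 0.1060 pm

Final wavelength:
λ' = λ₀ + Δλ = 3.0707 + 0.1060 = 3.1767 pm

Final frequency:
f' = c/λ' = 299792458/3.1767184e-12 = 9.4371745e+19 Hz

Frequency shift (decrease):
Δf = f₀ - f' = 9.763e+19 - 9.4371745e+19 = 3.258e+18 Hz

(Intermediate values are shown rounded; full precision is carried through to the final answer.)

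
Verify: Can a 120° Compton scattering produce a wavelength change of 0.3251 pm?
No, inconsistent

Calculate the expected shift for θ = 120°:

Δλ_expected = λ_C(1 - cos(120°))
Δλ_expected = 2.4263 × (1 - cos(120°))
Δλ_expected = 2.4263 × 1.5000
Δλ_expected = 3.6395 pm

Given shift: 0.3251 pm
Expected shift: 3.6395 pm
Difference: 3.3144 pm

The values do not match. The given shift corresponds to θ ≈ 30.0°, not 120°.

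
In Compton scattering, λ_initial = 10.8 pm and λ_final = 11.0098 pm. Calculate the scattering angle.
24.00°

First find the wavelength shift:
Δλ = λ' - λ = 11.0098 - 10.8 = 0.2098 pm

Using Δλ = λ_C(1 - cos θ), with λ_C = h/(m_e·c) ≈ 2.42631024 pm:
cos θ = 1 - Δλ/λ_C
cos θ = 1 - 0.2098/2.42631024
cos θ = 0.913531

θ = arccos(0.913531)
θ = 24.00°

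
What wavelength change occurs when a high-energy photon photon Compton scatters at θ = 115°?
3.4517 pm

Using the Compton scattering formula:
Δλ = λ_C(1 - cos θ)

where λ_C = h/(m_e·c) ≈ 2.4263 pm is the Compton wavelength of an electron.

For θ = 115°:
cos(115°) = -0.4226
1 - cos(115°) = 1.4226

Δλ = 2.4263 × 1.4226
Δλ = 3.4517 pm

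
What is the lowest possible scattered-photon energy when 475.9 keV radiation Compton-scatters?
166.2459 keV (at θ = 180°)

The scattered photon has minimum energy when its wavelength is maximum, i.e., when the Compton shift Δλ = λ_C(1 − cos θ) is maximum. This occurs at θ = 180° (backscattering), giving Δλ_max = 2λ_C = 4.8526 pm.

Initial wavelength: λ₀ = hc/E₀ = 2.6053 pm
Maximum final wavelength: λ'_max = λ₀ + 2λ_C = 2.6053 + 4.8526 = 7.4579 pm
Minimum final energy: E'_min = hc/λ'_max = 166.2459 keV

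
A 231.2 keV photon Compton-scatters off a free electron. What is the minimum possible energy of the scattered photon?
121.3716 keV (at θ = 180°)

The scattered photon has minimum energy when its wavelength is maximum, i.e., when the Compton shift Δλ = λ_C(1 − cos θ) is maximum. This occurs at θ = 180° (backscattering), giving Δλ_max = 2λ_C = 4.8526 pm.

Initial wavelength: λ₀ = hc/E₀ = 5.3626 pm
Maximum final wavelength: λ'_max = λ₀ + 2λ_C = 5.3626 + 4.8526 = 10.2153 pm
Minimum final energy: E'_min = hc/λ'_max = 121.3716 keV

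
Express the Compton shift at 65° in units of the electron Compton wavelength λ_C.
0.5774 λ_C

The Compton shift formula is:
Δλ = λ_C(1 - cos θ)

Dividing both sides by λ_C:
Δλ/λ_C = 1 - cos θ

For θ = 65°:
Δλ/λ_C = 1 - cos(65°)
Δλ/λ_C = 1 - 0.4226
Δλ/λ_C = 0.5774

This means the shift is 0.5774 × λ_C = 1.4009 pm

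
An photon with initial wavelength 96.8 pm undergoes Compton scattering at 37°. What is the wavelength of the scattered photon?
97.2886 pm

Using the Compton scattering formula:
λ' = λ + Δλ = λ + λ_C(1 - cos θ)

Given:
- Initial wavelength λ = 96.8 pm
- Scattering angle θ = 37°
- Compton wavelength λ_C ≈ 2.4263 pm

Calculate the shift:
Δλ = 2.4263 × (1 - cos(37°))
Δλ = 2.4263 × 0.2014
Δλ = 0.4886 pm

Final wavelength:
λ' = 96.8 + 0.4886 = 97.2886 pm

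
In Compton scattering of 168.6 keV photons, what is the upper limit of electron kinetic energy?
67.0266 keV

Maximum energy transfer occurs at θ = 180° (backscattering).

Initial photon: E₀ = 168.6 keV → λ₀ = 7.3537 pm

Maximum Compton shift (at 180°):
Δλ_max = 2λ_C = 2 × 2.4263 = 4.8526 pm

Final wavelength:
λ' = 7.3537 + 4.8526 = 12.2064 pm

Minimum photon energy (maximum energy to electron):
E'_min = hc/λ' = 101.5734 keV

Maximum electron kinetic energy:
K_max = E₀ - E'_min = 168.6000 - 101.5734 = 67.0266 keV

(Intermediate values are shown rounded; full precision is carried through to the final answer.)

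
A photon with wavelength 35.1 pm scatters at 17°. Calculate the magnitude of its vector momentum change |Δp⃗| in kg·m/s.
5.5725e-24 kg·m/s

Photon momentum magnitude is p = h/λ.

Initial momentum:
p₀ = h/λ = 6.6261e-34/3.5100e-11 = 1.8878e-23 kg·m/s

After scattering:
λ' = λ + Δλ = 35.1 + 0.1060 = 35.2060 pm
p' = h/λ' = 6.6261e-34/3.5206e-11 = 1.8821e-23 kg·m/s

Momentum is a vector; the scattered photon's direction makes angle θ = 17° with the incident direction. The magnitude of the vector change Δp⃗ = p⃗₀ − p⃗' is found from the law of cosines:
|Δp⃗|² = p₀² + p'² − 2p₀p'cos θ
|Δp⃗|² = (1.8878e-23)² + (1.8821e-23)² − 2·1.8878e-23·1.8821e-23·cos(17°)
|Δp⃗| = 5.5725e-24 kg·m/s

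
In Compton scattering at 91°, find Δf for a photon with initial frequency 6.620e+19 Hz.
2.336e+19 Hz (decrease)

Convert frequency to wavelength (c = 299792458 m/s):
λ₀ = c/f₀ = 299792458/6.620e+19 = 4.5285870e-12 m = 4.5286 pm

Calculate Compton shift:
Δλ = λ_C(1 - cos(91°)) = 2.4687 pm

Final wavelength:
λ' = λ₀ + Δλ = 4.5286 + 2.4687 = 6.9972 pm

Final frequency:
f' = c/λ' = 299792458/6.9972422e-12 = 4.2844374e+19 Hz

Frequency shift (decrease):
Δf = f₀ - f' = 6.620e+19 - 4.2844374e+19 = 2.336e+19 Hz

(Intermediate values are shown rounded; full precision is carried through to the final answer.)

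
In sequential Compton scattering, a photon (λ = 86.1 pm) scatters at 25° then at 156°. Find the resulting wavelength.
90.9702 pm

Apply Compton shift twice:

First scattering at θ₁ = 25°:
Δλ₁ = λ_C(1 - cos(25°))
Δλ₁ = 2.4263 × 0.0937
Δλ₁ = 0.2273 pm

After first scattering:
λ₁ = 86.1 + 0.2273 = 86.3273 pm

Second scattering at θ₂ = 156°:
Δλ₂ = λ_C(1 - cos(156°))
Δλ₂ = 2.4263 × 1.9135
Δλ₂ = 4.6429 pm

Final wavelength:
λ₂ = 86.3273 + 4.6429 = 90.9702 pm

Total shift: Δλ_total = 0.2273 + 4.6429 = 4.8702 pm

(Intermediate values are shown rounded; full precision is carried through to the final answer.)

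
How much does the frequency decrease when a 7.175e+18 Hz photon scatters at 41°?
1.008e+17 Hz (decrease)

Convert frequency to wavelength (c = 299792458 m/s):
λ₀ = c/f₀ = 299792458/7.175e+18 = 4.1782921e-11 m = 41.7829 pm

Calculate Compton shift:
Δλ = λ_C(1 - cos(41°)) = 0.5952 pm

Final wavelength:
λ' = λ₀ + Δλ = 41.7829 + 0.5952 = 42.3781 pm

Final frequency:
f' = c/λ' = 299792458/4.2378072e-11 = 7.0742355e+18 Hz

Frequency shift (decrease):
Δf = f₀ - f' = 7.175e+18 - 7.0742355e+18 = 1.008e+17 Hz

(Intermediate values are shown rounded; full precision is carried through to the final answer.)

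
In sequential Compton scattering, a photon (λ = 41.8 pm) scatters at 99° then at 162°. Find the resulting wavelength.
49.3397 pm

Apply Compton shift twice:

First scattering at θ₁ = 99°:
Δλ₁ = λ_C(1 - cos(99°))
Δλ₁ = 2.4263 × 1.1564
Δλ₁ = 2.8059 pm

After first scattering:
λ₁ = 41.8 + 2.8059 = 44.6059 pm

Second scattering at θ₂ = 162°:
Δλ₂ = λ_C(1 - cos(162°))
Δλ₂ = 2.4263 × 1.9511
Δλ₂ = 4.7339 pm

Final wavelength:
λ₂ = 44.6059 + 4.7339 = 49.3397 pm

Total shift: Δλ_total = 2.8059 + 4.7339 = 7.5397 pm

(Intermediate values are shown rounded; full precision is carried through to the final answer.)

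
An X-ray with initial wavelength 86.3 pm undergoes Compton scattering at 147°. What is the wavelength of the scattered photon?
90.7612 pm

Using the Compton scattering formula:
λ' = λ + Δλ = λ + λ_C(1 - cos θ)

Given:
- Initial wavelength λ = 86.3 pm
- Scattering angle θ = 147°
- Compton wavelength λ_C ≈ 2.4263 pm

Calculate the shift:
Δλ = 2.4263 × (1 - cos(147°))
Δλ = 2.4263 × 1.8387
Δλ = 4.4612 pm

Final wavelength:
λ' = 86.3 + 4.4612 = 90.7612 pm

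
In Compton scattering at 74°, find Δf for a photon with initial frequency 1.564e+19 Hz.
1.314e+18 Hz (decrease)

Convert frequency to wavelength (c = 299792458 m/s):
λ₀ = c/f₀ = 299792458/1.564e+19 = 1.9168316e-11 m = 19.1683 pm

Calculate Compton shift:
Δλ = λ_C(1 - cos(74°)) = 1.7575 pm

Final wavelength:
λ' = λ₀ + Δλ = 19.1683 + 1.7575 = 20.9258 pm

Final frequency:
f' = c/λ' = 299792458/2.0925844e-11 = 1.4326421e+19 Hz

Frequency shift (decrease):
Δf = f₀ - f' = 1.564e+19 - 1.4326421e+19 = 1.314e+18 Hz

(Intermediate values are shown rounded; full precision is carried through to the final answer.)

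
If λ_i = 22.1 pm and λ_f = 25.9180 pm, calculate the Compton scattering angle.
125.00°

First find the wavelength shift:
Δλ = λ' - λ = 25.9180 - 22.1 = 3.8180 pm

Using Δλ = λ_C(1 - cos θ), with λ_C = h/(m_e·c) ≈ 2.42631024 pm:
cos θ = 1 - Δλ/λ_C
cos θ = 1 - 3.8180/2.42631024
cos θ = -0.573583

θ = arccos(-0.573583)
θ = 125.00°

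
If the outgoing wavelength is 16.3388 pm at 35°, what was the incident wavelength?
15.9000 pm

From λ' = λ + Δλ, we have λ = λ' - Δλ

First calculate the Compton shift:
Δλ = λ_C(1 - cos θ)
Δλ = 2.4263 × (1 - cos(35°))
Δλ = 2.4263 × 0.1808
Δλ = 0.4388 pm

Initial wavelength:
λ = λ' - Δλ
λ = 16.3388 - 0.4388
λ = 15.9000 pm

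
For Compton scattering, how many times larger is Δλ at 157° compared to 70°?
157° produces the larger shift by a factor of 2.919

Calculate both shifts using Δλ = λ_C(1 - cos θ):

For θ₁ = 70°:
Δλ₁ = 2.4263 × (1 - cos(70°))
Δλ₁ = 2.4263 × 0.6580
Δλ₁ = 1.5965 pm

For θ₂ = 157°:
Δλ₂ = 2.4263 × (1 - cos(157°))
Δλ₂ = 2.4263 × 1.9205
Δλ₂ = 4.6597 pm

The 157° angle produces the larger shift.
Ratio: 4.6597/1.5965 = 2.919

(Intermediate values are shown rounded; full precision is carried through to the final answer.)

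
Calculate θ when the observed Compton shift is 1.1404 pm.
58.00°

From the Compton formula Δλ = λ_C(1 - cos θ), we can solve for θ:

cos θ = 1 - Δλ/λ_C

Given:
- Δλ = 1.1404 pm
- λ_C = h/(m_e·c) ≈ 2.42631024 pm

cos θ = 1 - 1.1404/2.42631024
cos θ = 1 - 0.470014
cos θ = 0.529986

θ = arccos(0.529986)
θ = 58.00°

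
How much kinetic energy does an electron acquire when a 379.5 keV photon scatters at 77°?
138.6394 keV

By energy conservation: K_e = E_initial - E_final

First find the scattered photon energy:
Initial wavelength: λ = hc/E = 3.2670 pm
Compton shift: Δλ = λ_C(1 - cos(77°)) = 1.8805 pm
Final wavelength: λ' = 3.2670 + 1.8805 = 5.1475 pm
Final photon energy: E' = hc/λ' = 240.8606 keV

Electron kinetic energy:
K_e = E - E' = 379.5000 - 240.8606 = 138.6394 keV

(Intermediate values are shown rounded; full precision is carried through to the final answer.)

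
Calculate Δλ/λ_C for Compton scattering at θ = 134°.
1.6947 λ_C

The Compton shift formula is:
Δλ = λ_C(1 - cos θ)

Dividing both sides by λ_C:
Δλ/λ_C = 1 - cos θ

For θ = 134°:
Δλ/λ_C = 1 - cos(134°)
Δλ/λ_C = 1 - -0.6947
Δλ/λ_C = 1.6947

This means the shift is 1.6947 × λ_C = 4.1118 pm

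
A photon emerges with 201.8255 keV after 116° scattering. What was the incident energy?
467.2999 keV

Convert final energy to wavelength (hc ≈ 1239.842 keV·pm):
λ' = hc/E' = 1239.842 / 201.8255 = 6.1431 pm

Calculate the Compton shift:
Δλ = λ_C(1 - cos(116°))
Δλ = 2.4263 × (1 - cos(116°))
Δλ = 3.4899 pm

Initial wavelength:
λ = λ' - Δλ = 6.1431 - 3.4899 = 2.6532 pm

Initial energy:
E = hc/λ = 1239.842 / 2.6532 = 467.2999 keV

(Intermediate values are shown rounded; full precision is carried through to the final answer.)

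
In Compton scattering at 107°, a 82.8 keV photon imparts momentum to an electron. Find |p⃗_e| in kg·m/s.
6.5143e-23 kg·m/s

The electron is initially at rest, so by conservation of momentum:
p⃗_e = p⃗₀ − p⃗'  (incident photon momentum minus scattered photon momentum)

Photon momentum magnitudes (p = h/λ = E/c):
λ₀ = hc/E₀ = 14.9739 pm → p₀ = h/λ₀ = 4.4251e-23 kg·m/s
Δλ = λ_C(1 − cos 107°) = 3.1357 pm
λ' = 18.1096 pm → p' = h/λ' = 3.6589e-23 kg·m/s

The scattered photon makes angle θ = 107° with the incident direction, so by the law of cosines:
|p⃗_e|² = p₀² + p'² − 2p₀p'cos θ
|p⃗_e|² = (4.4251e-23)² + (3.6589e-23)² − 2·4.4251e-23·3.6589e-23·cos(107°)
|p⃗_e| = 6.5143e-23 kg·m/s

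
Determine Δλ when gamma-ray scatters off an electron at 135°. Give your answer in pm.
4.1420 pm

Using the Compton scattering formula:
Δλ = λ_C(1 - cos θ)

where λ_C = h/(m_e·c) ≈ 2.4263 pm is the Compton wavelength of an electron.

For θ = 135°:
cos(135°) = -0.7071
1 - cos(135°) = 1.7071

Δλ = 2.4263 × 1.7071
Δλ = 4.1420 pm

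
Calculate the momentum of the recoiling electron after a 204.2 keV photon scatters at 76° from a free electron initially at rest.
1.2042e-22 kg·m/s

The electron is initially at rest, so by conservation of momentum:
p⃗_e = p⃗₀ − p⃗'  (incident photon momentum minus scattered photon momentum)

Photon momentum magnitudes (p = h/λ = E/c):
λ₀ = hc/E₀ = 6.0717 pm → p₀ = h/λ₀ = 1.0913e-22 kg·m/s
Δλ = λ_C(1 − cos 76°) = 1.8393 pm
λ' = 7.9110 pm → p' = h/λ' = 8.3757e-23 kg·m/s

The scattered photon makes angle θ = 76° with the incident direction, so by the law of cosines:
|p⃗_e|² = p₀² + p'² − 2p₀p'cos θ
|p⃗_e|² = (1.0913e-22)² + (8.3757e-23)² − 2·1.0913e-22·8.3757e-23·cos(76°)
|p⃗_e| = 1.2042e-22 kg·m/s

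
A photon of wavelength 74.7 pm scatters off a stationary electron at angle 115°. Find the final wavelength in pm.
78.1517 pm

Using the Compton scattering formula:
λ' = λ + Δλ = λ + λ_C(1 - cos θ)

Given:
- Initial wavelength λ = 74.7 pm
- Scattering angle θ = 115°
- Compton wavelength λ_C ≈ 2.4263 pm

Calculate the shift:
Δλ = 2.4263 × (1 - cos(115°))
Δλ = 2.4263 × 1.4226
Δλ = 3.4517 pm

Final wavelength:
λ' = 74.7 + 3.4517 = 78.1517 pm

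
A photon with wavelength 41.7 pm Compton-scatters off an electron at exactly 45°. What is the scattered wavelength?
42.4106 pm

Using the Compton formula: λ' = λ + λ_C(1 − cos θ)

For θ = 45°, cos θ = √2/2 (exact) ≈ 0.7071, so:
1 − cos 45° = 1 − (√2/2) ≈ 0.2929

Δλ = λ_C × 0.2929 = 2.4263 × 0.2929 = 0.7106 pm

λ' = 41.7 + 0.7106 = 42.4106 pm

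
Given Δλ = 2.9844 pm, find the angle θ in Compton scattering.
103.30°

From the Compton formula Δλ = λ_C(1 - cos θ), we can solve for θ:

cos θ = 1 - Δλ/λ_C

Given:
- Δλ = 2.9844 pm
- λ_C = h/(m_e·c) ≈ 2.42631024 pm

cos θ = 1 - 2.9844/2.42631024
cos θ = 1 - 1.230016
cos θ = -0.230016

θ = arccos(-0.230016)
θ = 103.30°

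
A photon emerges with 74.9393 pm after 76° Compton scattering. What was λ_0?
73.1000 pm

From λ' = λ + Δλ, we have λ = λ' - Δλ

First calculate the Compton shift:
Δλ = λ_C(1 - cos θ)
Δλ = 2.4263 × (1 - cos(76°))
Δλ = 2.4263 × 0.7581
Δλ = 1.8393 pm

Initial wavelength:
λ = λ' - Δλ
λ = 74.9393 - 1.8393
λ = 73.1000 pm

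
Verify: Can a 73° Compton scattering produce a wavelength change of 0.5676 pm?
No, inconsistent

Calculate the expected shift for θ = 73°:

Δλ_expected = λ_C(1 - cos(73°))
Δλ_expected = 2.4263 × (1 - cos(73°))
Δλ_expected = 2.4263 × 0.7076
Δλ_expected = 1.7169 pm

Given shift: 0.5676 pm
Expected shift: 1.7169 pm
Difference: 1.1493 pm

The values do not match. The given shift corresponds to θ ≈ 40.0°, not 73°.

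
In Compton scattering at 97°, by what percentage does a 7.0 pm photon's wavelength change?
38.8858%

Calculate the Compton shift:
Δλ = λ_C(1 - cos(97°))
Δλ = 2.4263 × (1 - cos(97°))
Δλ = 2.4263 × 1.1219
Δλ = 2.7220 pm

Percentage change:
(Δλ/λ₀) × 100 = (2.7220/7.0) × 100
= 38.8858%

(Intermediate values are shown rounded; full precision is carried through to the final answer.)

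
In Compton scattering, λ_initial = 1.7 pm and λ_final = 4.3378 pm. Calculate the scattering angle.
95.00°

First find the wavelength shift:
Δλ = λ' - λ = 4.3378 - 1.7 = 2.6378 pm

Using Δλ = λ_C(1 - cos θ), with λ_C = h/(m_e·c) ≈ 2.42631024 pm:
cos θ = 1 - Δλ/λ_C
cos θ = 1 - 2.6378/2.42631024
cos θ = -0.087165

θ = arccos(-0.087165)
θ = 95.00°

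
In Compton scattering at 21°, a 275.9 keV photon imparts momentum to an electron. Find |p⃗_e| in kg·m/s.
5.3049e-23 kg·m/s

The electron is initially at rest, so by conservation of momentum:
p⃗_e = p⃗₀ − p⃗'  (incident photon momentum minus scattered photon momentum)

Photon momentum magnitudes (p = h/λ = E/c):
λ₀ = hc/E₀ = 4.4938 pm → p₀ = h/λ₀ = 1.4745e-22 kg·m/s
Δλ = λ_C(1 − cos 21°) = 0.1612 pm
λ' = 4.6550 pm → p' = h/λ' = 1.4234e-22 kg·m/s

The scattered photon makes angle θ = 21° with the incident direction, so by the law of cosines:
|p⃗_e|² = p₀² + p'² − 2p₀p'cos θ
|p⃗_e|² = (1.4745e-22)² + (1.4234e-22)² − 2·1.4745e-22·1.4234e-22·cos(21°)
|p⃗_e| = 5.3049e-23 kg·m/s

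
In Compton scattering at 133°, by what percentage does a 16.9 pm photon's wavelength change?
24.1482%

Calculate the Compton shift:
Δλ = λ_C(1 - cos(133°))
Δλ = 2.4263 × (1 - cos(133°))
Δλ = 2.4263 × 1.6820
Δλ = 4.0810 pm

Percentage change:
(Δλ/λ₀) × 100 = (4.0810/16.9) × 100
= 24.1482%

(Intermediate values are shown rounded; full precision is carried through to the final answer.)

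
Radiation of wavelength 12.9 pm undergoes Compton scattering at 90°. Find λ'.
15.3263 pm

Using the Compton formula: λ' = λ + λ_C(1 − cos θ)

For θ = 90°, cos θ = 0 (exact) = 0.0000, so:
1 − cos 90° = 1 − (0) = 1.0000

Δλ = λ_C × 1.0000 = 2.4263 × 1.0000 = 2.4263 pm

λ' = 12.9 + 2.4263 = 15.3263 pm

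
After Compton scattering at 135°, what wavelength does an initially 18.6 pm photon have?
22.7420 pm

Using the Compton formula: λ' = λ + λ_C(1 − cos θ)

For θ = 135°, cos θ = -√2/2 (exact) ≈ -0.7071, so:
1 − cos 135° = 1 − (-√2/2) ≈ 1.7071

Δλ = λ_C × 1.7071 = 2.4263 × 1.7071 = 4.1420 pm

λ' = 18.6 + 4.1420 = 22.7420 pm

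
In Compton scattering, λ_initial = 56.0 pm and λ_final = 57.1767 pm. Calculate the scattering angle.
59.00°

First find the wavelength shift:
Δλ = λ' - λ = 57.1767 - 56.0 = 1.1767 pm

Using Δλ = λ_C(1 - cos θ), with λ_C = h/(m_e·c) ≈ 2.42631024 pm:
cos θ = 1 - Δλ/λ_C
cos θ = 1 - 1.1767/2.42631024
cos θ = 0.515025

θ = arccos(0.515025)
θ = 59.00°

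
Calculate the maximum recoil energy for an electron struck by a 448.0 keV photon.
285.2937 keV

Maximum energy transfer occurs at θ = 180° (backscattering).

Initial photon: E₀ = 448.0 keV → λ₀ = 2.7675 pm

Maximum Compton shift (at 180°):
Δλ_max = 2λ_C = 2 × 2.4263 = 4.8526 pm

Final wavelength:
λ' = 2.7675 + 4.8526 = 7.6201 pm

Minimum photon energy (maximum energy to electron):
E'_min = hc/λ' = 162.7063 keV

Maximum electron kinetic energy:
K_max = E₀ - E'_min = 448.0000 - 162.7063 = 285.2937 keV

(Intermediate values are shown rounded; full precision is carried through to the final answer.)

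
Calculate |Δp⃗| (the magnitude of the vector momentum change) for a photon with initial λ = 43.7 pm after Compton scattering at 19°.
4.9978e-24 kg·m/s

Photon momentum magnitude is p = h/λ.

Initial momentum:
p₀ = h/λ = 6.6261e-34/4.3700e-11 = 1.5163e-23 kg·m/s

After scattering:
λ' = λ + Δλ = 43.7 + 0.1322 = 43.8322 pm
p' = h/λ' = 6.6261e-34/4.3832e-11 = 1.5117e-23 kg·m/s

Momentum is a vector; the scattered photon's direction makes angle θ = 19° with the incident direction. The magnitude of the vector change Δp⃗ = p⃗₀ − p⃗' is found from the law of cosines:
|Δp⃗|² = p₀² + p'² − 2p₀p'cos θ
|Δp⃗|² = (1.5163e-23)² + (1.5117e-23)² − 2·1.5163e-23·1.5117e-23·cos(19°)
|Δp⃗| = 4.9978e-24 kg·m/s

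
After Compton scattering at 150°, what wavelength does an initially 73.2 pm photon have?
77.7276 pm

Using the Compton formula: λ' = λ + λ_C(1 − cos θ)

For θ = 150°, cos θ = -√3/2 (exact) ≈ -0.8660, so:
1 − cos 150° = 1 − (-√3/2) ≈ 1.8660

Δλ = λ_C × 1.8660 = 2.4263 × 1.8660 = 4.5276 pm

λ' = 73.2 + 4.5276 = 77.7276 pm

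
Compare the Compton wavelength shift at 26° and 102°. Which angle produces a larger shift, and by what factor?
102° produces the larger shift by a factor of 11.935

Calculate both shifts using Δλ = λ_C(1 - cos θ):

For θ₁ = 26°:
Δλ₁ = 2.4263 × (1 - cos(26°))
Δλ₁ = 2.4263 × 0.1012
Δλ₁ = 0.2456 pm

For θ₂ = 102°:
Δλ₂ = 2.4263 × (1 - cos(102°))
Δλ₂ = 2.4263 × 1.2079
Δλ₂ = 2.9308 pm

The 102° angle produces the larger shift.
Ratio: 2.9308/0.2456 = 11.935

(Intermediate values are shown rounded; full precision is carried through to the final answer.)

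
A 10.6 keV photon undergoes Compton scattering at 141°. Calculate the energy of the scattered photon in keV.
10.2231 keV

First convert energy to wavelength:
λ = hc/E, with hc ≈ 1239.842 keV·pm (i.e. 1239.842 eV·nm)

For E = 10.6 keV = 10600 eV:
λ = 1239.842 keV·pm / 10.6 keV
λ = 116.9662 pm

Calculate the Compton shift:
Δλ = λ_C(1 - cos(141°)) = 2.4263 × 1.7771
Δλ = 4.3119 pm

Final wavelength:
λ' = 116.9662 + 4.3119 = 121.2781 pm

Final energy:
E' = hc/λ' = 1239.842 / 121.2781 = 10.2231 keV

(Intermediate values are shown rounded; full precision is carried through to the final answer.)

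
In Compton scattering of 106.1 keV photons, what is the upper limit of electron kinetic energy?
31.1317 keV

Maximum energy transfer occurs at θ = 180° (backscattering).

Initial photon: E₀ = 106.1 keV → λ₀ = 11.6856 pm

Maximum Compton shift (at 180°):
Δλ_max = 2λ_C = 2 × 2.4263 = 4.8526 pm

Final wavelength:
λ' = 11.6856 + 4.8526 = 16.5382 pm

Minimum photon energy (maximum energy to electron):
E'_min = hc/λ' = 74.9683 keV

Maximum electron kinetic energy:
K_max = E₀ - E'_min = 106.1000 - 74.9683 = 31.1317 keV

(Intermediate values are shown rounded; full precision is carried through to the final answer.)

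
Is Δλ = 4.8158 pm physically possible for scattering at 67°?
No, inconsistent

Calculate the expected shift for θ = 67°:

Δλ_expected = λ_C(1 - cos(67°))
Δλ_expected = 2.4263 × (1 - cos(67°))
Δλ_expected = 2.4263 × 0.6093
Δλ_expected = 1.4783 pm

Given shift: 4.8158 pm
Expected shift: 1.4783 pm
Difference: 3.3375 pm

The values do not match. The given shift corresponds to θ ≈ 170.0°, not 67°.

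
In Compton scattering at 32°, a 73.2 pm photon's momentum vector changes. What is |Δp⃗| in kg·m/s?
4.9778e-24 kg·m/s

Photon momentum magnitude is p = h/λ.

Initial momentum:
p₀ = h/λ = 6.6261e-34/7.3200e-11 = 9.0520e-24 kg·m/s

After scattering:
λ' = λ + Δλ = 73.2 + 0.3687 = 73.5687 pm
p' = h/λ' = 6.6261e-34/7.3569e-11 = 9.0066e-24 kg·m/s

Momentum is a vector; the scattered photon's direction makes angle θ = 32° with the incident direction. The magnitude of the vector change Δp⃗ = p⃗₀ − p⃗' is found from the law of cosines:
|Δp⃗|² = p₀² + p'² − 2p₀p'cos θ
|Δp⃗|² = (9.0520e-24)² + (9.0066e-24)² − 2·9.0520e-24·9.0066e-24·cos(32°)
|Δp⃗| = 4.9778e-24 kg·m/s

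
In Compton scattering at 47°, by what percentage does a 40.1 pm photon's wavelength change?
1.9241%

Calculate the Compton shift:
Δλ = λ_C(1 - cos(47°))
Δλ = 2.4263 × (1 - cos(47°))
Δλ = 2.4263 × 0.3180
Δλ = 0.7716 pm

Percentage change:
(Δλ/λ₀) × 100 = (0.7716/40.1) × 100
= 1.9241%

(Intermediate values are shown rounded; full precision is carried through to the final answer.)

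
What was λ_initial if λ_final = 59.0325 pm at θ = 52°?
58.1000 pm

From λ' = λ + Δλ, we have λ = λ' - Δλ

First calculate the Compton shift:
Δλ = λ_C(1 - cos θ)
Δλ = 2.4263 × (1 - cos(52°))
Δλ = 2.4263 × 0.3843
Δλ = 0.9325 pm

Initial wavelength:
λ = λ' - Δλ
λ = 59.0325 - 0.9325
λ = 58.1000 pm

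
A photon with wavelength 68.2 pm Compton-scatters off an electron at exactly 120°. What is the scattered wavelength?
71.8395 pm

Using the Compton formula: λ' = λ + λ_C(1 − cos θ)

For θ = 120°, cos θ = -1/2 (exact) = -0.5000, so:
1 − cos 120° = 1 − (-1/2) = 1.5000

Δλ = λ_C × 1.5000 = 2.4263 × 1.5000 = 3.6395 pm

λ' = 68.2 + 3.6395 = 71.8395 pm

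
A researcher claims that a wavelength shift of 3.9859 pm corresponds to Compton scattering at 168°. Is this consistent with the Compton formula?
No, inconsistent

Calculate the expected shift for θ = 168°:

Δλ_expected = λ_C(1 - cos(168°))
Δλ_expected = 2.4263 × (1 - cos(168°))
Δλ_expected = 2.4263 × 1.9781
Δλ_expected = 4.7996 pm

Given shift: 3.9859 pm
Expected shift: 4.7996 pm
Difference: 0.8137 pm

The values do not match. The given shift corresponds to θ ≈ 130.0°, not 168°.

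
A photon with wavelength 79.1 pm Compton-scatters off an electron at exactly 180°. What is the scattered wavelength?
83.9526 pm

Using the Compton formula: λ' = λ + λ_C(1 − cos θ)

For θ = 180°, cos θ = -1 (exact) = -1.0000, so:
1 − cos 180° = 1 − (-1) = 2.0000

Δλ = λ_C × 2.0000 = 2.4263 × 2.0000 = 4.8526 pm

λ' = 79.1 + 4.8526 = 83.9526 pm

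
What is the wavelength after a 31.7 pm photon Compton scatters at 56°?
32.7695 pm

Using the Compton scattering formula:
λ' = λ + Δλ = λ + λ_C(1 - cos θ)

Given:
- Initial wavelength λ = 31.7 pm
- Scattering angle θ = 56°
- Compton wavelength λ_C ≈ 2.4263 pm

Calculate the shift:
Δλ = 2.4263 × (1 - cos(56°))
Δλ = 2.4263 × 0.4408
Δλ = 1.0695 pm

Final wavelength:
λ' = 31.7 + 1.0695 = 32.7695 pm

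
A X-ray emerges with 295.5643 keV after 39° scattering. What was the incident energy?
339.3000 keV

Convert final energy to wavelength (hc ≈ 1239.842 keV·pm):
λ' = hc/E' = 1239.842 / 295.5643 = 4.1948 pm

Calculate the Compton shift:
Δλ = λ_C(1 - cos(39°))
Δλ = 2.4263 × (1 - cos(39°))
Δλ = 0.5407 pm

Initial wavelength:
λ = λ' - Δλ = 4.1948 - 0.5407 = 3.6541 pm

Initial energy:
E = hc/λ = 1239.842 / 3.6541 = 339.3000 keV

(Intermediate values are shown rounded; full precision is carried through to the final answer.)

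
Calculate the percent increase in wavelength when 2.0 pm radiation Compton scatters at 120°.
181.9733%

Calculate the Compton shift:
Δλ = λ_C(1 - cos(120°))
Δλ = 2.4263 × (1 - cos(120°))
Δλ = 2.4263 × 1.5000
Δλ = 3.6395 pm

Percentage change:
(Δλ/λ₀) × 100 = (3.6395/2.0) × 100
= 181.9733%

(Intermediate values are shown rounded; full precision is carried through to the final answer.)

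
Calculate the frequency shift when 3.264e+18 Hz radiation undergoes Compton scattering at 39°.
1.910e+16 Hz (decrease)

Convert frequency to wavelength (c = 299792458 m/s):
λ₀ = c/f₀ = 299792458/3.264e+18 = 9.1848180e-11 m = 91.8482 pm

Calculate Compton shift:
Δλ = λ_C(1 - cos(39°)) = 0.5407 pm

Final wavelength:
λ' = λ₀ + Δλ = 91.8482 + 0.5407 = 92.3889 pm

Final frequency:
f' = c/λ' = 299792458/9.2388893e-11 = 3.2448972e+18 Hz

Frequency shift (decrease):
Δf = f₀ - f' = 3.264e+18 - 3.2448972e+18 = 1.910e+16 Hz

(Intermediate values are shown rounded; full precision is carried through to the final answer.)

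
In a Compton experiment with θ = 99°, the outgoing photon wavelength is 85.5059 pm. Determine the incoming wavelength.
82.7000 pm

From λ' = λ + Δλ, we have λ = λ' - Δλ

First calculate the Compton shift:
Δλ = λ_C(1 - cos θ)
Δλ = 2.4263 × (1 - cos(99°))
Δλ = 2.4263 × 1.1564
Δλ = 2.8059 pm

Initial wavelength:
λ = λ' - Δλ
λ = 85.5059 - 2.8059
λ = 82.7000 pm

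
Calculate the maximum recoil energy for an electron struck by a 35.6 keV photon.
4.3537 keV

Maximum energy transfer occurs at θ = 180° (backscattering).

Initial photon: E₀ = 35.6 keV → λ₀ = 34.8270 pm

Maximum Compton shift (at 180°):
Δλ_max = 2λ_C = 2 × 2.4263 = 4.8526 pm

Final wavelength:
λ' = 34.8270 + 4.8526 = 39.6796 pm

Minimum photon energy (maximum energy to electron):
E'_min = hc/λ' = 31.2463 keV

Maximum electron kinetic energy:
K_max = E₀ - E'_min = 35.6000 - 31.2463 = 4.3537 keV

(Intermediate values are shown rounded; full precision is carried through to the final answer.)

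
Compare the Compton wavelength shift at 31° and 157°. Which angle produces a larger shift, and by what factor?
157° produces the larger shift by a factor of 13.446

Calculate both shifts using Δλ = λ_C(1 - cos θ):

For θ₁ = 31°:
Δλ₁ = 2.4263 × (1 - cos(31°))
Δλ₁ = 2.4263 × 0.1428
Δλ₁ = 0.3466 pm

For θ₂ = 157°:
Δλ₂ = 2.4263 × (1 - cos(157°))
Δλ₂ = 2.4263 × 1.9205
Δλ₂ = 4.6597 pm

The 157° angle produces the larger shift.
Ratio: 4.6597/0.3466 = 13.446

(Intermediate values are shown rounded; full precision is carried through to the final answer.)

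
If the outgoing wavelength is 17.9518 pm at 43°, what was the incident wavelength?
17.3000 pm

From λ' = λ + Δλ, we have λ = λ' - Δλ

First calculate the Compton shift:
Δλ = λ_C(1 - cos θ)
Δλ = 2.4263 × (1 - cos(43°))
Δλ = 2.4263 × 0.2686
Δλ = 0.6518 pm

Initial wavelength:
λ = λ' - Δλ
λ = 17.9518 - 0.6518
λ = 17.3000 pm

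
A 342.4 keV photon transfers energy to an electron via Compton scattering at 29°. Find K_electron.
26.5364 keV

By energy conservation: K_e = E_initial - E_final

First find the scattered photon energy:
Initial wavelength: λ = hc/E = 3.6210 pm
Compton shift: Δλ = λ_C(1 - cos(29°)) = 0.3042 pm
Final wavelength: λ' = 3.6210 + 0.3042 = 3.9252 pm
Final photon energy: E' = hc/λ' = 315.8636 keV

Electron kinetic energy:
K_e = E - E' = 342.4000 - 315.8636 = 26.5364 keV

(Intermediate values are shown rounded; full precision is carried through to the final answer.)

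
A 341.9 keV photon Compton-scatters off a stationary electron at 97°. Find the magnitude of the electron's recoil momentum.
2.2120e-22 kg·m/s

The electron is initially at rest, so by conservation of momentum:
p⃗_e = p⃗₀ − p⃗'  (incident photon momentum minus scattered photon momentum)

Photon momentum magnitudes (p = h/λ = E/c):
λ₀ = hc/E₀ = 3.6263 pm → p₀ = h/λ₀ = 1.8272e-22 kg·m/s
Δλ = λ_C(1 − cos 97°) = 2.7220 pm
λ' = 6.3483 pm → p' = h/λ' = 1.0437e-22 kg·m/s

The scattered photon makes angle θ = 97° with the incident direction, so by the law of cosines:
|p⃗_e|² = p₀² + p'² − 2p₀p'cos θ
|p⃗_e|² = (1.8272e-22)² + (1.0437e-22)² − 2·1.8272e-22·1.0437e-22·cos(97°)
|p⃗_e| = 2.2120e-22 kg·m/s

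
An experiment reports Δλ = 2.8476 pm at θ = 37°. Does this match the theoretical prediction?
No, inconsistent

Calculate the expected shift for θ = 37°:

Δλ_expected = λ_C(1 - cos(37°))
Δλ_expected = 2.4263 × (1 - cos(37°))
Δλ_expected = 2.4263 × 0.2014
Δλ_expected = 0.4886 pm

Given shift: 2.8476 pm
Expected shift: 0.4886 pm
Difference: 2.3591 pm

The values do not match. The given shift corresponds to θ ≈ 100.0°, not 37°.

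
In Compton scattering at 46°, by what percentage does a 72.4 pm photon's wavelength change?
1.0233%

Calculate the Compton shift:
Δλ = λ_C(1 - cos(46°))
Δλ = 2.4263 × (1 - cos(46°))
Δλ = 2.4263 × 0.3053
Δλ = 0.7409 pm

Percentage change:
(Δλ/λ₀) × 100 = (0.7409/72.4) × 100
= 1.0233%

(Intermediate values are shown rounded; full precision is carried through to the final answer.)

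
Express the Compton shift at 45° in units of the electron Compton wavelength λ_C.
0.2929 λ_C

The Compton shift formula is:
Δλ = λ_C(1 - cos θ)

Dividing both sides by λ_C:
Δλ/λ_C = 1 - cos θ

For θ = 45°:
Δλ/λ_C = 1 - cos(45°)
Δλ/λ_C = 1 - 0.7071
Δλ/λ_C = 0.2929

This means the shift is 0.2929 × λ_C = 0.7106 pm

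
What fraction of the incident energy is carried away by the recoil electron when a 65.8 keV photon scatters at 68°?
0.0745 (or 7.45%)

Calculate initial and final photon energies:

Initial: E₀ = 65.8 keV → λ₀ = 18.8426 pm
Compton shift: Δλ = 1.5174 pm
Final wavelength: λ' = 20.3600 pm
Final energy: E' = 60.8960 keV

Fractional energy loss:
(E₀ - E')/E₀ = (65.8000 - 60.8960)/65.8000
= 4.9040/65.8000
= 0.0745
= 7.45%

(Intermediate values are shown rounded; full precision is carried through to the final answer.)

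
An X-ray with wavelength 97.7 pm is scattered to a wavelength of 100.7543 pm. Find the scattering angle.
105.00°

First find the wavelength shift:
Δλ = λ' - λ = 100.7543 - 97.7 = 3.0543 pm

Using Δλ = λ_C(1 - cos θ), with λ_C = h/(m_e·c) ≈ 2.42631024 pm:
cos θ = 1 - Δλ/λ_C
cos θ = 1 - 3.0543/2.42631024
cos θ = -0.258825

θ = arccos(-0.258825)
θ = 105.00°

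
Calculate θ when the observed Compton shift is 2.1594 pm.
83.68°

From the Compton formula Δλ = λ_C(1 - cos θ), we can solve for θ:

cos θ = 1 - Δλ/λ_C

Given:
- Δλ = 2.1594 pm
- λ_C = h/(m_e·c) ≈ 2.42631024 pm

cos θ = 1 - 2.1594/2.42631024
cos θ = 1 - 0.889993
cos θ = 0.110007

θ = arccos(0.110007)
θ = 83.68°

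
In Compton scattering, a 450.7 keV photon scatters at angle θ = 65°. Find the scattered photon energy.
298.6252 keV

First convert energy to wavelength:
λ = hc/E, with hc ≈ 1239.842 keV·pm (i.e. 1239.842 eV·nm)

For E = 450.7 keV = 450700 eV:
λ = 1239.842 keV·pm / 450.7 keV
λ = 2.7509 pm

Calculate the Compton shift:
Δλ = λ_C(1 - cos(65°)) = 2.4263 × 0.5774
Δλ = 1.4009 pm

Final wavelength:
λ' = 2.7509 + 1.4009 = 4.1518 pm

Final energy:
E' = hc/λ' = 1239.842 / 4.1518 = 298.6252 keV

(Intermediate values are shown rounded; full precision is carried through to the final answer.)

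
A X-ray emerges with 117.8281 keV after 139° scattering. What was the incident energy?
197.8999 keV

Convert final energy to wavelength (hc ≈ 1239.842 keV·pm):
λ' = hc/E' = 1239.842 / 117.8281 = 10.5225 pm

Calculate the Compton shift:
Δλ = λ_C(1 - cos(139°))
Δλ = 2.4263 × (1 - cos(139°))
Δλ = 4.2575 pm

Initial wavelength:
λ = λ' - Δλ = 10.5225 - 4.2575 = 6.2650 pm

Initial energy:
E = hc/λ = 1239.842 / 6.2650 = 197.8999 keV

(Intermediate values are shown rounded; full precision is carried through to the final answer.)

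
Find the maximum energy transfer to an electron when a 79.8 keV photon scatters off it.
18.9921 keV

Maximum energy transfer occurs at θ = 180° (backscattering).

Initial photon: E₀ = 79.8 keV → λ₀ = 15.5369 pm

Maximum Compton shift (at 180°):
Δλ_max = 2λ_C = 2 × 2.4263 = 4.8526 pm

Final wavelength:
λ' = 15.5369 + 4.8526 = 20.3895 pm

Minimum photon energy (maximum energy to electron):
E'_min = hc/λ' = 60.8079 keV

Maximum electron kinetic energy:
K_max = E₀ - E'_min = 79.8000 - 60.8079 = 18.9921 keV

(Intermediate values are shown rounded; full precision is carried through to the final answer.)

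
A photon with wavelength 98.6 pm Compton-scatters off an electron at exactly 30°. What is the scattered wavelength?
98.9251 pm

Using the Compton formula: λ' = λ + λ_C(1 − cos θ)

For θ = 30°, cos θ = √3/2 (exact) ≈ 0.8660, so:
1 − cos 30° = 1 − (√3/2) ≈ 0.1340

Δλ = λ_C × 0.1340 = 2.4263 × 0.1340 = 0.3251 pm

λ' = 98.6 + 0.3251 = 98.9251 pm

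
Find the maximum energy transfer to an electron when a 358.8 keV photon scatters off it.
209.5679 keV

Maximum energy transfer occurs at θ = 180° (backscattering).

Initial photon: E₀ = 358.8 keV → λ₀ = 3.4555 pm

Maximum Compton shift (at 180°):
Δλ_max = 2λ_C = 2 × 2.4263 = 4.8526 pm

Final wavelength:
λ' = 3.4555 + 4.8526 = 8.3081 pm

Minimum photon energy (maximum energy to electron):
E'_min = hc/λ' = 149.2321 keV

Maximum electron kinetic energy:
K_max = E₀ - E'_min = 358.8000 - 149.2321 = 209.5679 keV

(Intermediate values are shown rounded; full precision is carried through to the final answer.)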